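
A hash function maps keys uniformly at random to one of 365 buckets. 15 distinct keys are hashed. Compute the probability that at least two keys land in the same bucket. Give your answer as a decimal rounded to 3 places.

0.253

It's easier to compute the probability that all 15 are distinct.
P(all distinct) = 365/365 · 364/365 · ··· · 351/365 ≈ 0.747.
So the probability of at least one match is 1 − 0.747 = 0.253.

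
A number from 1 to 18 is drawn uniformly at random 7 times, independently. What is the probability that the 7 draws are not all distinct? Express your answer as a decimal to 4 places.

P(all 7 different) = 18/18 · 17/18 · ··· · 12/18 ≈ 0.2620.
P(at least two equal) = 1 − 0.2620 = 0.7380.

0.7380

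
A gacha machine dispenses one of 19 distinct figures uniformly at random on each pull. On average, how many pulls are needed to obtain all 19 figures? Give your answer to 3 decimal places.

After i distinct types are collected, each trial gives a new one with probability (19−i)/19, so the expected wait for the next new type is 19/(19−i).
E = 19/19 + 19/18 + 19/17 + 19/16 + 19/15 + 19/14 + 19/13 + 19/12 + 19/11 + 19/10 + 19/9 + 19/8 + 19/7 + 19/6 + 19/5 + 19/4 + 19/3 + 19/2 + 19/1 = 275295799/4084080 ≈ 67.407.

67.407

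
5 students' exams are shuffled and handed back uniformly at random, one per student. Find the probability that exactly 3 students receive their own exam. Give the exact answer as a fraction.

1/12

Choose which 3 of the 5 are fixed: C(5,3) = 10 ways.
The remaining 2 must have no fixed point: D(2) = 1.
P = 10·1/120 = 1/12.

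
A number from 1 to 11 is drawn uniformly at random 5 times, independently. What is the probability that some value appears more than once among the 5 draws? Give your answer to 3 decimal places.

0.656

P(all 5 different) = 11/11 · 10/11 · ··· · 7/11 ≈ 0.344.
P(at least two equal) = 1 − 0.344 = 0.656.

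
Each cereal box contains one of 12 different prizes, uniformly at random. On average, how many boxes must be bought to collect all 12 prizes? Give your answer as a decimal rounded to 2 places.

37.24

After i distinct types are collected, each trial gives a new one with probability (12−i)/12, so the expected wait for the next new type is 12/(12−i).
E = 12/12 + 12/11 + 12/10 + 12/9 + 12/8 + 12/7 + 12/6 + 12/5 + 12/4 + 12/3 + 12/2 + 12/1 = 86021/2310 ≈ 37.24.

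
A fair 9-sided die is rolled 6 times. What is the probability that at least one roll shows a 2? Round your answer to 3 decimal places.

P(no roll shows a 2) = (8/9)^6 ≈ 0.493.
P(at least one) = 1 − 0.493 = 0.507.

0.507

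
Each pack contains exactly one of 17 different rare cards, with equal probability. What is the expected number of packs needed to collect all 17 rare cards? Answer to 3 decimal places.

After i distinct types are collected, each trial gives a new one with probability (17−i)/17, so the expected wait for the next new type is 17/(17−i).
E = 17/17 + 17/16 + 17/15 + 17/14 + 17/13 + 17/12 + 17/11 + 17/10 + 17/9 + 17/8 + 17/7 + 17/6 + 17/5 + 17/4 + 17/3 + 17/2 + 17/1 = 42142223/720720 ≈ 58.472.

58.472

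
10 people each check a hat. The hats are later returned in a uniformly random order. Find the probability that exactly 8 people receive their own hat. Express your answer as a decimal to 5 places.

Choose which 8 of the 10 are fixed: C(10,8) = 45 ways.
The remaining 2 must have no fixed point: D(2) = 1.
P = 45·1/3628800 = 1/80640 ≈ 0.00001.

0.00001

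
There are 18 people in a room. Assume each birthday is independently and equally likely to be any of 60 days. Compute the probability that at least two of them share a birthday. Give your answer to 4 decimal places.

It's easier to compute the probability that all 18 are distinct.
P(all distinct) = 60/60 · 59/60 · ··· · 43/60 ≈ 0.0583.
So the probability of at least one match is 1 − 0.0583 = 0.9417.

0.9417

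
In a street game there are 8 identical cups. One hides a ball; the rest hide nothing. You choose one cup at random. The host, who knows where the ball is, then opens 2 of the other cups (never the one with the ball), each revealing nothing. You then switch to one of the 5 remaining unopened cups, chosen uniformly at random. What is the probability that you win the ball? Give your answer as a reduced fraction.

Your original cup holds the ball with probability 1/8, so the other 7 collectively hold it with probability 7/8.
The host can always find 2 empty cups to open, so the reveals don't change that 7/8; it is now spread over the 5 remaining unopened cups.
P(win by switching) = (7/8) · (1/5) = 7/40.

7/40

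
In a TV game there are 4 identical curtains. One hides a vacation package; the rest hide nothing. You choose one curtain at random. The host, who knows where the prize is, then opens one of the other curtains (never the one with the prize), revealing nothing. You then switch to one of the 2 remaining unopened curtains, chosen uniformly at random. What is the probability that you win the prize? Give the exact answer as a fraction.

Your original curtain holds the prize with probability 1/4, so the other 3 collectively hold it with probability 3/4.
The host can always find an empty curtain to open, so this doesn't change that 3/4; it is now spread over the 2 remaining unopened curtains.
P(win by switching) = (3/4) · (1/2) = 3/8.

3/8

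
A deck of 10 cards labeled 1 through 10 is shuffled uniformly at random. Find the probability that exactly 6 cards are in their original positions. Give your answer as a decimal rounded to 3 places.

Choose which 6 of the 10 are fixed: C(10,6) = 210 ways.
The remaining 4 must have no fixed point: D(4) = 9.
P = 210·9/3628800 = 1/1920 ≈ 0.001.

0.001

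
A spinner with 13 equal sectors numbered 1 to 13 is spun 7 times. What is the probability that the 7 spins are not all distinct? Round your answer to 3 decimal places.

0.862

P(all 7 different) = 13/13 · 12/13 · ··· · 7/13 ≈ 0.138.
P(at least two equal) = 1 − 0.138 = 0.862.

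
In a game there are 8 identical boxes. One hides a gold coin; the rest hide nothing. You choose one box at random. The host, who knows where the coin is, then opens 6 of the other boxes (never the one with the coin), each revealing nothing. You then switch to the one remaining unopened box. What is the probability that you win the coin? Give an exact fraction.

Your original box holds the coin with probability 1/8, so the other 7 collectively hold it with probability 7/8.
The host can always find 6 empty boxes to open, so the reveals don't change that 7/8; it is now spread over the 1 remaining unopened box.
P(win by switching) = (7/8) · (1/1) = 7/8.

7/8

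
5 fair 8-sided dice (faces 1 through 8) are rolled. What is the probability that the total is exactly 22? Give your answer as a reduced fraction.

There are 8^5 = 32768 equally likely outcomes.
The number of ordered 5-tuples from {1,…,8} summing to 22 is 2460.
P(sum = 22) = 2460/32768 = 615/8192.

615/8192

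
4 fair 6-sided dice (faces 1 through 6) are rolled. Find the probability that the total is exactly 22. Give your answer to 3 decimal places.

There are 6^4 = 1296 equally likely outcomes.
The number of ordered 4-tuples from {1,…,6} summing to 22 is 10.
P(sum = 22) = 10/1296 = 5/648 ≈ 0.008.

0.008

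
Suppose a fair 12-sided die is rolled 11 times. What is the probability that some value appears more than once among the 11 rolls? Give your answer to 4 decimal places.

0.9994

P(all 11 different) = 12/12 · 11/12 · ··· · 2/12 ≈ 0.0006.
P(at least two equal) = 1 − 0.0006 = 0.9994.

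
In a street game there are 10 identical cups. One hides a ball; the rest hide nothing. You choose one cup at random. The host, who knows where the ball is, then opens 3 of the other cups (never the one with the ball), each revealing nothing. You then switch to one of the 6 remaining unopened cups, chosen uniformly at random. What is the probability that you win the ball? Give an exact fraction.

Your original cup holds the ball with probability 1/10, so the other 9 collectively hold it with probability 9/10.
The host can always find 3 empty cups to open, so the reveals don't change that 9/10; it is now spread over the 6 remaining unopened cups.
P(win by switching) = (9/10) · (1/6) = 3/20.

3/20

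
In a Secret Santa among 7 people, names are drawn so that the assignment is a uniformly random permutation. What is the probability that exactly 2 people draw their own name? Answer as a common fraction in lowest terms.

11/60

Choose which 2 of the 7 are fixed: C(7,2) = 21 ways.
The remaining 5 must have no fixed point: D(5) = 44.
P = 21·44/5040 = 11/60.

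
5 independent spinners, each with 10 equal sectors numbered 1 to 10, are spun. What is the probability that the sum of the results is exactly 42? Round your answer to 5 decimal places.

There are 10^5 = 100000 equally likely outcomes.
The number of ordered 5-tuples from {1,…,10} summing to 42 is 495.
P(sum = 42) = 495/100000 = 99/20000 ≈ 0.00495.

0.00495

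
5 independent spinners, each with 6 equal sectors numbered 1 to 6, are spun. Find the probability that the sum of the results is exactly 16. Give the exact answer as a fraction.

There are 6^5 = 7776 equally likely outcomes.
The number of ordered 5-tuples from {1,…,6} summing to 16 is 735.
P(sum = 16) = 735/7776 = 245/2592.

245/2592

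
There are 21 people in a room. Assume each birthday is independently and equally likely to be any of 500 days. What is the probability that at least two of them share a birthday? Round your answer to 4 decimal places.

It's easier to compute the probability that all 21 are distinct.
P(all distinct) = 500/500 · 499/500 · ··· · 480/500 ≈ 0.6532.
So the probability of at least one match is 1 − 0.6532 = 0.3468.

0.3468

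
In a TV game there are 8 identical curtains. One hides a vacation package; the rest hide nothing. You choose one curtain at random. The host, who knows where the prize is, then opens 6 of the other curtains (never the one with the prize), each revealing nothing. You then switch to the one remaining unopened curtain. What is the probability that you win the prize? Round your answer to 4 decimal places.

0.8750

Your original curtain holds the prize with probability 1/8, so the other 7 collectively hold it with probability 7/8.
The host can always find 6 empty curtains to open, so the reveals don't change that 7/8; it is now spread over the 1 remaining unopened curtain.
P(win by switching) = (7/8) · (1/1) = 7/8 ≈ 0.8750.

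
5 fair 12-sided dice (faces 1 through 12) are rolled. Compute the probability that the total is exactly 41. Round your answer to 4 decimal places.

0.0290

There are 12^5 = 248832 equally likely outcomes.
The number of ordered 5-tuples from {1,…,12} summing to 41 is 7205.
P(sum = 41) = 7205/248832 ≈ 0.0290.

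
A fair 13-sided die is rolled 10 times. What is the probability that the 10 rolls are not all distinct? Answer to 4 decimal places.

P(all 10 different) = 13/13 · 12/13 · ··· · 4/13 ≈ 0.0075.
P(at least two equal) = 1 − 0.0075 = 0.9925.

0.9925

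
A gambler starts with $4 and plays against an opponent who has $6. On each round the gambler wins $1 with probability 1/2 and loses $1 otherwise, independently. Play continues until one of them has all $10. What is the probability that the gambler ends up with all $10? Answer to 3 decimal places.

With a fair step, P(i) = ½P(i−1) + ½P(i+1) with P(0)=0, P(10)=1 has the linear solution P(i) = i/10.
P(4) = 4/10 = 2/5 ≈ 0.400.

0.400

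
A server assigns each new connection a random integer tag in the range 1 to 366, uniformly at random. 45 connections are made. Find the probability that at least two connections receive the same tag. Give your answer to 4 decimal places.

0.9405

It's easier to compute the probability that all 45 are distinct.
P(all distinct) = 366/366 · 365/366 · ··· · 322/366 ≈ 0.0595.
So the probability of at least one match is 1 − 0.0595 = 0.9405.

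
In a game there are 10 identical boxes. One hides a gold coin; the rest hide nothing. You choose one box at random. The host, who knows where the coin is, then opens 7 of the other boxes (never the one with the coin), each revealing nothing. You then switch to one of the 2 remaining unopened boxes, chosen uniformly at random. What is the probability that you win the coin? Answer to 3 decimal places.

Your original box holds the coin with probability 1/10, so the other 9 collectively hold it with probability 9/10.
The host can always find 7 empty boxes to open, so the reveals don't change that 9/10; it is now spread over the 2 remaining unopened boxes.
P(win by switching) = (9/10) · (1/2) = 9/20 ≈ 0.450.

0.450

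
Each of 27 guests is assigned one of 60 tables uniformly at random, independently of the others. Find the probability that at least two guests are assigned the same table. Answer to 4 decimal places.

It's easier to compute the probability that all 27 are distinct.
P(all distinct) = 60/60 · 59/60 · ··· · 34/60 ≈ 0.0009.
So the probability of at least one match is 1 − 0.0009 = 0.9991.

0.9991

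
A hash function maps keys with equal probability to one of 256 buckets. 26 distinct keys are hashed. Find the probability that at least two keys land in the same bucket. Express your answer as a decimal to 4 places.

It's easier to compute the probability that all 26 are distinct.
P(all distinct) = 256/256 · 255/256 · ··· · 231/256 ≈ 0.2688.
So the probability of at least one match is 1 − 0.2688 = 0.7312.

0.7312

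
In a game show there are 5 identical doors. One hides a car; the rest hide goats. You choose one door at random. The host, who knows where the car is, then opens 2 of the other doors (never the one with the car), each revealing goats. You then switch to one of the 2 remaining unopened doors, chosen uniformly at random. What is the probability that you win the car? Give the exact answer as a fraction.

2/5

Your original door holds the car with probability 1/5, so the other 4 collectively hold it with probability 4/5.
The host can always find 2 empty doors to open, so the reveals don't change that 4/5; it is now spread over the 2 remaining unopened doors.
P(win by switching) = (4/5) · (1/2) = 2/5.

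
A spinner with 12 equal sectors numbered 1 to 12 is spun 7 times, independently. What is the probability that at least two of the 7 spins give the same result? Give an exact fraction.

P(all 7 different) = 12/12 · 11/12 · ··· · 6/12 = 385/3456.
P(at least two equal) = 1 − 385/3456 = 3071/3456.

3071/3456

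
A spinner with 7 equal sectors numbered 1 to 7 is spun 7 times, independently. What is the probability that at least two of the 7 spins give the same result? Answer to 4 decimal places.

P(all 7 different) = 7/7 · 6/7 · ··· · 1/7 ≈ 0.0061.
P(at least two equal) = 1 − 0.0061 = 0.9939.

0.9939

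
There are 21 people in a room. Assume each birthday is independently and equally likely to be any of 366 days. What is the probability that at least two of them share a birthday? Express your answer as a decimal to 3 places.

It's easier to compute the probability that all 21 are distinct.
P(all distinct) = 366/366 · 365/366 · ··· · 346/366 ≈ 0.557.
So the probability of at least one match is 1 − 0.557 = 0.443.

0.443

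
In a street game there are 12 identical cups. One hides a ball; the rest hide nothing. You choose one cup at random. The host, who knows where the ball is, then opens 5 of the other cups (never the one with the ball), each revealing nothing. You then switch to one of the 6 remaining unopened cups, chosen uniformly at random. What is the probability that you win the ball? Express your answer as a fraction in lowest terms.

Your original cup holds the ball with probability 1/12, so the other 11 collectively hold it with probability 11/12.
The host can always find 5 empty cups to open, so the reveals don't change that 11/12; it is now spread over the 6 remaining unopened cups.
P(win by switching) = (11/12) · (1/6) = 11/72.

11/72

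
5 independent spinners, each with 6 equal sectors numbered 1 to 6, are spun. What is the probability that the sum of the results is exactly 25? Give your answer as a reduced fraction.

There are 6^5 = 7776 equally likely outcomes.
The number of ordered 5-tuples from {1,…,6} summing to 25 is 126.
P(sum = 25) = 126/7776 = 7/432.

7/432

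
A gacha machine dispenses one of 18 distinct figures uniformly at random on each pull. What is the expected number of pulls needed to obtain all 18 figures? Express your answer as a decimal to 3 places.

After i distinct types are collected, each trial gives a new one with probability (18−i)/18, so the expected wait for the next new type is 18/(18−i).
E = 18/18 + 18/17 + 18/16 + 18/15 + 18/14 + 18/13 + 18/12 + 18/11 + 18/10 + 18/9 + 18/8 + 18/7 + 18/6 + 18/5 + 18/4 + 18/3 + 18/2 + 18/1 = 42822903/680680 ≈ 62.912.

62.912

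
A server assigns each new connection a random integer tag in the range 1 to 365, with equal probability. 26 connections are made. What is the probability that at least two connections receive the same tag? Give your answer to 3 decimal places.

It's easier to compute the probability that all 26 are distinct.
P(all distinct) = 365/365 · 364/365 · ··· · 340/365 ≈ 0.402.
So the probability of at least one match is 1 − 0.402 = 0.598.

0.598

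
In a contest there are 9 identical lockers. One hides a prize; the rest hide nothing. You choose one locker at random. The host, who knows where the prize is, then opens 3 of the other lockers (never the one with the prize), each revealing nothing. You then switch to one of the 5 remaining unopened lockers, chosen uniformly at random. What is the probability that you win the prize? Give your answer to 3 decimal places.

0.178

Your original locker holds the prize with probability 1/9, so the other 8 collectively hold it with probability 8/9.
The host can always find 3 empty lockers to open, so the reveals don't change that 8/9; it is now spread over the 5 remaining unopened lockers.
P(win by switching) = (8/9) · (1/5) = 8/45 ≈ 0.178.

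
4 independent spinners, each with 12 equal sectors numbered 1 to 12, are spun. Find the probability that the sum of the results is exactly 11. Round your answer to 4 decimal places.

0.0058

There are 12^4 = 20736 equally likely outcomes.
The number of ordered 4-tuples from {1,…,12} summing to 11 is 120.
P(sum = 11) = 120/20736 = 5/864 ≈ 0.0058.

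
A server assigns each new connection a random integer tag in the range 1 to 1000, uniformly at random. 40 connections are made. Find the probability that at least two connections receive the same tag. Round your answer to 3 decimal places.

0.546

It's easier to compute the probability that all 40 are distinct.
P(all distinct) = 1000/1000 · 999/1000 · ··· · 961/1000 ≈ 0.454.
So the probability of at least one match is 1 − 0.454 = 0.546.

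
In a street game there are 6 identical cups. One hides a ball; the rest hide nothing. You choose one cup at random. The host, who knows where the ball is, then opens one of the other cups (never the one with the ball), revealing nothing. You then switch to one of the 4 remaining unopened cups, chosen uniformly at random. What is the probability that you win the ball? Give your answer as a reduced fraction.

Your original cup holds the ball with probability 1/6, so the other 5 collectively hold it with probability 5/6.
The host can always find an empty cup to open, so this doesn't change that 5/6; it is now spread over the 4 remaining unopened cups.
P(win by switching) = (5/6) · (1/4) = 5/24.

5/24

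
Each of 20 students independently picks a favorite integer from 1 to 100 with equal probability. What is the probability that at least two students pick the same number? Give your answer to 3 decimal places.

0.870

It's easier to compute the probability that all 20 are distinct.
P(all distinct) = 100/100 · 99/100 · ··· · 81/100 ≈ 0.130.
So the probability of at least one match is 1 − 0.130 = 0.870.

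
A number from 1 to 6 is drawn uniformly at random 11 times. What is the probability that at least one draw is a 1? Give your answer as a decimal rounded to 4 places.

0.8654

P(no draw is a 1) = (5/6)^11 ≈ 0.1346.
P(at least one) = 1 − 0.1346 = 0.8654.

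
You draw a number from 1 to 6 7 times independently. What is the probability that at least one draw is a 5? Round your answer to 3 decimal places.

P(no draw is a 5) = (5/6)^7 ≈ 0.279.
P(at least one) = 1 − 0.279 = 0.721.

0.721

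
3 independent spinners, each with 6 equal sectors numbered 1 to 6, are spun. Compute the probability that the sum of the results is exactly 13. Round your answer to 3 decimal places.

There are 6^3 = 216 equally likely outcomes.
The number of ordered 3-tuples from {1,…,6} summing to 13 is 21.
P(sum = 13) = 21/216 = 7/72 ≈ 0.097.

0.097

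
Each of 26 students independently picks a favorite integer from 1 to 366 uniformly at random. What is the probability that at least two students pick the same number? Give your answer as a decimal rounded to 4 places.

0.5972

It's easier to compute the probability that all 26 are distinct.
P(all distinct) = 366/366 · 365/366 · ··· · 341/366 ≈ 0.4028.
So the probability of at least one match is 1 − 0.4028 = 0.5972.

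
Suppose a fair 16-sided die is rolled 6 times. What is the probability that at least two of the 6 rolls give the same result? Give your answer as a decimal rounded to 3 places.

P(all 6 different) = 16/16 · 15/16 · ··· · 11/16 ≈ 0.344.
P(at least two equal) = 1 − 0.344 = 0.656.

0.656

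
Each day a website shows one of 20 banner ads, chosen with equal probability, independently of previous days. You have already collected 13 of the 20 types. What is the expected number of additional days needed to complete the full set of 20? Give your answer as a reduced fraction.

Starting from 13 distinct types, each trial gives a new one with probability (20−i)/20 when i types are held, so the wait for the next new type is 20/(20−i).
E = 20/7 + 20/6 + 20/5 + 20/4 + 20/3 + 20/2 + 20/1 = 363/7.

363/7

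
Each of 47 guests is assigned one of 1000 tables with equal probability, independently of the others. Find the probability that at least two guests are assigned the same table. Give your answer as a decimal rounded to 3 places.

It's easier to compute the probability that all 47 are distinct.
P(all distinct) = 1000/1000 · 999/1000 · ··· · 954/1000 ≈ 0.333.
So the probability of at least one match is 1 − 0.333 = 0.667.

0.667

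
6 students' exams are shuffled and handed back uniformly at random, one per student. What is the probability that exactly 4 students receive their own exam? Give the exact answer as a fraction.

1/48

Choose which 4 of the 6 are fixed: C(6,4) = 15 ways.
The remaining 2 must have no fixed point: D(2) = 1.
P = 15·1/720 = 1/48.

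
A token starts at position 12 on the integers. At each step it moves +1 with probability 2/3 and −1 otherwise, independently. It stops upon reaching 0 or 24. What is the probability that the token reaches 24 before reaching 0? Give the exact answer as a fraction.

Let r = q/p = (1/3)/(2/3) = 1/2. The recurrence P(i) = p·P(i+1) + q·P(i−1) with P(0)=0, P(24)=1 gives P(i) = (1 − r^i)/(1 − r^24).
P(12) = (1 − (1/2)^12) / (1 − (1/2)^24) = 4096/4097.

4096/4097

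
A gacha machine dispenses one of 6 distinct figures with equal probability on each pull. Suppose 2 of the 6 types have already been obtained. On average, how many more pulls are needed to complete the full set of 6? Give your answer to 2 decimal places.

12.50

Starting from 2 distinct types, each trial gives a new one with probability (6−i)/6 when i types are held, so the wait for the next new type is 6/(6−i).
E = 6/4 + 6/3 + 6/2 + 6/1 = 25/2 ≈ 12.50.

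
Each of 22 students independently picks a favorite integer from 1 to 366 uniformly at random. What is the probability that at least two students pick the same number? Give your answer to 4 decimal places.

It's easier to compute the probability that all 22 are distinct.
P(all distinct) = 366/366 · 365/366 · ··· · 345/366 ≈ 0.5252.
So the probability of at least one match is 1 − 0.5252 = 0.4748.

0.4748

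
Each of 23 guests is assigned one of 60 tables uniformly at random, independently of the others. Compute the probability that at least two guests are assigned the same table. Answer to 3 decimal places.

It's easier to compute the probability that all 23 are distinct.
P(all distinct) = 60/60 · 59/60 · ··· · 38/60 ≈ 0.008.
So the probability of at least one match is 1 − 0.008 = 0.992.

0.992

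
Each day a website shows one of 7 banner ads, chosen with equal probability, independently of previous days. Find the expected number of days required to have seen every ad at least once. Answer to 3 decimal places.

18.150

After i distinct types are collected, each trial gives a new one with probability (7−i)/7, so the expected wait for the next new type is 7/(7−i).
E = 7/7 + 7/6 + 7/5 + 7/4 + 7/3 + 7/2 + 7/1 = 363/20 ≈ 18.150.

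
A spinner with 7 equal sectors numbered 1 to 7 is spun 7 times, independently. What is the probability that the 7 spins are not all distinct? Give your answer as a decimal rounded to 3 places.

0.994

P(all 7 different) = 7/7 · 6/7 · ··· · 1/7 ≈ 0.006.
P(at least two equal) = 1 − 0.006 = 0.994.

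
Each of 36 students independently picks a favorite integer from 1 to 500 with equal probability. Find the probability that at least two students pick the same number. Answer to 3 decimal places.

0.725

It's easier to compute the probability that all 36 are distinct.
P(all distinct) = 500/500 · 499/500 · ··· · 465/500 ≈ 0.275.
So the probability of at least one match is 1 − 0.275 = 0.725.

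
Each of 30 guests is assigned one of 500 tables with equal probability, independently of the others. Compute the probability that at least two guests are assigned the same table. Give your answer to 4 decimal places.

It's easier to compute the probability that all 30 are distinct.
P(all distinct) = 500/500 · 499/500 · ··· · 471/500 ≈ 0.4116.
So the probability of at least one match is 1 − 0.4116 = 0.5884.

0.5884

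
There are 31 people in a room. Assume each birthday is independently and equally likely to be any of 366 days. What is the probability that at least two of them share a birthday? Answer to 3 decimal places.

It's easier to compute the probability that all 31 are distinct.
P(all distinct) = 366/366 · 365/366 · ··· · 336/366 ≈ 0.271.
So the probability of at least one match is 1 − 0.271 = 0.729.

0.729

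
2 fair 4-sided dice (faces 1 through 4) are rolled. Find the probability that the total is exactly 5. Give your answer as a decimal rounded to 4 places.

0.2500

There are 4^2 = 16 equally likely outcomes.
The number of ordered 2-tuples from {1,…,4} summing to 5 is 4.
P(sum = 5) = 4/16 = 1/4 ≈ 0.2500.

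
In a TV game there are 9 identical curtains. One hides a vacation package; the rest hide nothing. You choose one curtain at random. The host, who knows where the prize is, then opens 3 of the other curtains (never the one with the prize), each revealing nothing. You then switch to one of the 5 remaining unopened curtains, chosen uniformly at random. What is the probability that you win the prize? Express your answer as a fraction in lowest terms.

Your original curtain holds the prize with probability 1/9, so the other 8 collectively hold it with probability 8/9.
The host can always find 3 empty curtains to open, so the reveals don't change that 8/9; it is now spread over the 5 remaining unopened curtains.
P(win by switching) = (8/9) · (1/5) = 8/45.

8/45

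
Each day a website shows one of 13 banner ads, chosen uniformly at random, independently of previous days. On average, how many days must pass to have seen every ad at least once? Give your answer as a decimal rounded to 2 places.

41.34

After i distinct types are collected, each trial gives a new one with probability (13−i)/13, so the expected wait for the next new type is 13/(13−i).
E = 13/13 + 13/12 + 13/11 + 13/10 + 13/9 + 13/8 + 13/7 + 13/6 + 13/5 + 13/4 + 13/3 + 13/2 + 13/1 = 1145993/27720 ≈ 41.34.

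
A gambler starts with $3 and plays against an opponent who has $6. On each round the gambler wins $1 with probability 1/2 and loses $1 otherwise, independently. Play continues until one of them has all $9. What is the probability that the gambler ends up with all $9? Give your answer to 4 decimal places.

0.3333

With a fair step, P(i) = ½P(i−1) + ½P(i+1) with P(0)=0, P(9)=1 has the linear solution P(i) = i/9.
P(3) = 3/9 = 1/3 ≈ 0.3333.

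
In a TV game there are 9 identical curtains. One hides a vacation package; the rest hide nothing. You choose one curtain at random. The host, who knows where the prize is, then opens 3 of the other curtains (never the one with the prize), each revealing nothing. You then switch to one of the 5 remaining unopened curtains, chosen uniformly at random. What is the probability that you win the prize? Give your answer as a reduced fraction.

Your original curtain holds the prize with probability 1/9, so the other 8 collectively hold it with probability 8/9.
The host can always find 3 empty curtains to open, so the reveals don't change that 8/9; it is now spread over the 5 remaining unopened curtains.
P(win by switching) = (8/9) · (1/5) = 8/45.

8/45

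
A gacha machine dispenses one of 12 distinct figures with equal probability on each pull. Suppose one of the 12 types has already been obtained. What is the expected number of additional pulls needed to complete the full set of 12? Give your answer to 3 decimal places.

Starting from 1 distinct type, each trial gives a new one with probability (12−i)/12 when i types are held, so the wait for the next new type is 12/(12−i).
E = 12/11 + 12/10 + 12/9 + 12/8 + 12/7 + 12/6 + 12/5 + 12/4 + 12/3 + 12/2 + 12/1 = 83711/2310 ≈ 36.239.

36.239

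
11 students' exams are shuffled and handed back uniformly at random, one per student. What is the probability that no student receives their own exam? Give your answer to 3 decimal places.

This is the derangement probability: permutations of 11 with no fixed point.
D(11) = 11! · (1 − 1/1! + 1/2! − ··· + (−1)^11/11!) = 14684570.
P = 14684570/39916800 = 1468457/3991680 ≈ 0.368.

0.368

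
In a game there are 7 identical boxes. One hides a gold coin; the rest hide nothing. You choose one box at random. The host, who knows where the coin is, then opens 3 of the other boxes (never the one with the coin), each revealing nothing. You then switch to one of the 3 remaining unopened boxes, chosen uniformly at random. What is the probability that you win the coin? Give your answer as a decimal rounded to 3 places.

0.286

Your original box holds the coin with probability 1/7, so the other 6 collectively hold it with probability 6/7.
The host can always find 3 empty boxes to open, so the reveals don't change that 6/7; it is now spread over the 3 remaining unopened boxes.
P(win by switching) = (6/7) · (1/3) = 2/7 ≈ 0.286.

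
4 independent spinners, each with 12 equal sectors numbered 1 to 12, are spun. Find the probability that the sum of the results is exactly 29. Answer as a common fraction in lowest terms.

265/5184

There are 12^4 = 20736 equally likely outcomes.
The number of ordered 4-tuples from {1,…,12} summing to 29 is 1060.
P(sum = 29) = 1060/20736 = 265/5184.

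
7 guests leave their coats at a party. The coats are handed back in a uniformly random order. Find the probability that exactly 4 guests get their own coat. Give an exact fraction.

Choose which 4 of the 7 are fixed: C(7,4) = 35 ways.
The remaining 3 must have no fixed point: D(3) = 2.
P = 35·2/5040 = 1/72.

1/72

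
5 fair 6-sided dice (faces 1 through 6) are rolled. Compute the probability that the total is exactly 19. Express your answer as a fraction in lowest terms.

245/2592

There are 6^5 = 7776 equally likely outcomes.
The number of ordered 5-tuples from {1,…,6} summing to 19 is 735.
P(sum = 19) = 735/7776 = 245/2592.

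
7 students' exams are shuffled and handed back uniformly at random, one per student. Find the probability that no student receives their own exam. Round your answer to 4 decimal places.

0.3679

This is the derangement probability: permutations of 7 with no fixed point.
D(7) = 7! · (1 − 1/1! + 1/2! − ··· + (−1)^7/7!) = 1854.
P = 1854/5040 = 103/280 ≈ 0.3679.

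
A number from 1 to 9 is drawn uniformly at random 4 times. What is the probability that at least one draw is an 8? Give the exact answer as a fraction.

P(no draw is an 8) = (8/9)^4 = 4096/6561.
P(at least one) = 1 − 4096/6561 = 2465/6561.

2465/6561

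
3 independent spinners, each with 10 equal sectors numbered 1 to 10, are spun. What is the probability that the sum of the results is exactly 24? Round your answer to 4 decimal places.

0.0280

There are 10^3 = 1000 equally likely outcomes.
The number of ordered 3-tuples from {1,…,10} summing to 24 is 28.
P(sum = 24) = 28/1000 = 7/250 ≈ 0.0280.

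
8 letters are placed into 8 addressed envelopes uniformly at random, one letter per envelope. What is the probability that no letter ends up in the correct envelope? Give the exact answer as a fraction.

2119/5760

This is the derangement probability: permutations of 8 with no fixed point.
D(8) = 8! · (1 − 1/1! + 1/2! − ··· + (−1)^8/8!) = 14833.
P = 14833/40320 = 2119/5760.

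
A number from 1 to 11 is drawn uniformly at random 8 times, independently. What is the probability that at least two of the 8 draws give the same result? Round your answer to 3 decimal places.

P(all 8 different) = 11/11 · 10/11 · ··· · 4/11 ≈ 0.031.
P(at least two equal) = 1 − 0.031 = 0.969.

0.969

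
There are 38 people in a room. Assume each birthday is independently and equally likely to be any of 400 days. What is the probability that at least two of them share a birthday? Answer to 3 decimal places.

It's easier to compute the probability that all 38 are distinct.
P(all distinct) = 400/400 · 399/400 · ··· · 363/400 ≈ 0.163.
So the probability of at least one match is 1 − 0.163 = 0.837.

0.837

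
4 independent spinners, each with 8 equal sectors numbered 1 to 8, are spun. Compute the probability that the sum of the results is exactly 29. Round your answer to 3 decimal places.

There are 8^4 = 4096 equally likely outcomes.
The number of ordered 4-tuples from {1,…,8} summing to 29 is 20.
P(sum = 29) = 20/4096 = 5/1024 ≈ 0.005.

0.005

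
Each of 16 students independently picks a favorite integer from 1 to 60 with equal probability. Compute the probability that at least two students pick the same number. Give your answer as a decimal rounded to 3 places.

0.889

It's easier to compute the probability that all 16 are distinct.
P(all distinct) = 60/60 · 59/60 · ··· · 45/60 ≈ 0.111.
So the probability of at least one match is 1 − 0.111 = 0.889.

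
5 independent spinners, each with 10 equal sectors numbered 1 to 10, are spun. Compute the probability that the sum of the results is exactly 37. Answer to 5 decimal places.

0.02205

There are 10^5 = 100000 equally likely outcomes.
The number of ordered 5-tuples from {1,…,10} summing to 37 is 2205.
P(sum = 37) = 2205/100000 = 441/20000 ≈ 0.02205.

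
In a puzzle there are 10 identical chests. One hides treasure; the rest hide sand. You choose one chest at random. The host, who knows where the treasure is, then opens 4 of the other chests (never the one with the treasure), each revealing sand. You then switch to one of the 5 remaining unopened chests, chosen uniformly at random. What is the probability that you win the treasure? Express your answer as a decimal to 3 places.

0.180

Your original chest holds the treasure with probability 1/10, so the other 9 collectively hold it with probability 9/10.
The host can always find 4 empty chests to open, so the reveals don't change that 9/10; it is now spread over the 5 remaining unopened chests.
P(win by switching) = (9/10) · (1/5) = 9/50 ≈ 0.180.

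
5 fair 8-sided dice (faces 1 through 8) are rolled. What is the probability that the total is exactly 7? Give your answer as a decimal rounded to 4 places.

There are 8^5 = 32768 equally likely outcomes.
The number of ordered 5-tuples from {1,…,8} summing to 7 is 15.
P(sum = 7) = 15/32768 ≈ 0.0005.

0.0005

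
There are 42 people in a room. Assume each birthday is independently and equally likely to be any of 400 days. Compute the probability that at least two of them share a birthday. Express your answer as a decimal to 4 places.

0.8926

It's easier to compute the probability that all 42 are distinct.
P(all distinct) = 400/400 · 399/400 · ··· · 359/400 ≈ 0.1074.
So the probability of at least one match is 1 − 0.1074 = 0.8926.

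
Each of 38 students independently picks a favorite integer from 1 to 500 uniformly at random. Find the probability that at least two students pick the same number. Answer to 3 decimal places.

0.764

It's easier to compute the probability that all 38 are distinct.
P(all distinct) = 500/500 · 499/500 · ··· · 463/500 ≈ 0.236.
So the probability of at least one match is 1 − 0.236 = 0.764.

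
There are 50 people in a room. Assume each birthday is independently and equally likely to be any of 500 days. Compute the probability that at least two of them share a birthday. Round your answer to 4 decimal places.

0.9207

It's easier to compute the probability that all 50 are distinct.
P(all distinct) = 500/500 · 499/500 · ··· · 451/500 ≈ 0.0793.
So the probability of at least one match is 1 − 0.0793 = 0.9207.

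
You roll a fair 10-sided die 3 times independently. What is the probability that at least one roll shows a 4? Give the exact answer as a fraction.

271/1000

P(no roll shows a 4) = (9/10)^3 = 729/1000.
P(at least one) = 1 − 729/1000 = 271/1000.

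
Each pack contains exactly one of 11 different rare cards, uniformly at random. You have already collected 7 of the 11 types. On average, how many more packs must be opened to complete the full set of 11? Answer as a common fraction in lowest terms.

Starting from 7 distinct types, each trial gives a new one with probability (11−i)/11 when i types are held, so the wait for the next new type is 11/(11−i).
E = 11/4 + 11/3 + 11/2 + 11/1 = 275/12.

275/12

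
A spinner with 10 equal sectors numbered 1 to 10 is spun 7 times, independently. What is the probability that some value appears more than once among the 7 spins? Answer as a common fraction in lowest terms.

2936/3125

P(all 7 different) = 10/10 · 9/10 · ··· · 4/10 = 189/3125.
P(at least two equal) = 1 − 189/3125 = 2936/3125.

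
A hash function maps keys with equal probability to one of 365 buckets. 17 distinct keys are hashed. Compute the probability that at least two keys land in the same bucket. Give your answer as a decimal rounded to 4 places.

It's easier to compute the probability that all 17 are distinct.
P(all distinct) = 365/365 · 364/365 · ··· · 349/365 ≈ 0.6850.
So the probability of at least one match is 1 − 0.6850 = 0.3150.

0.3150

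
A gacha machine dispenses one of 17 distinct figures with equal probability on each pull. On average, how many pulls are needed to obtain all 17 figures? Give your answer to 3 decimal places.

58.472

After i distinct types are collected, each trial gives a new one with probability (17−i)/17, so the expected wait for the next new type is 17/(17−i).
E = 17/17 + 17/16 + 17/15 + 17/14 + 17/13 + 17/12 + 17/11 + 17/10 + 17/9 + 17/8 + 17/7 + 17/6 + 17/5 + 17/4 + 17/3 + 17/2 + 17/1 = 42142223/720720 ≈ 58.472.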